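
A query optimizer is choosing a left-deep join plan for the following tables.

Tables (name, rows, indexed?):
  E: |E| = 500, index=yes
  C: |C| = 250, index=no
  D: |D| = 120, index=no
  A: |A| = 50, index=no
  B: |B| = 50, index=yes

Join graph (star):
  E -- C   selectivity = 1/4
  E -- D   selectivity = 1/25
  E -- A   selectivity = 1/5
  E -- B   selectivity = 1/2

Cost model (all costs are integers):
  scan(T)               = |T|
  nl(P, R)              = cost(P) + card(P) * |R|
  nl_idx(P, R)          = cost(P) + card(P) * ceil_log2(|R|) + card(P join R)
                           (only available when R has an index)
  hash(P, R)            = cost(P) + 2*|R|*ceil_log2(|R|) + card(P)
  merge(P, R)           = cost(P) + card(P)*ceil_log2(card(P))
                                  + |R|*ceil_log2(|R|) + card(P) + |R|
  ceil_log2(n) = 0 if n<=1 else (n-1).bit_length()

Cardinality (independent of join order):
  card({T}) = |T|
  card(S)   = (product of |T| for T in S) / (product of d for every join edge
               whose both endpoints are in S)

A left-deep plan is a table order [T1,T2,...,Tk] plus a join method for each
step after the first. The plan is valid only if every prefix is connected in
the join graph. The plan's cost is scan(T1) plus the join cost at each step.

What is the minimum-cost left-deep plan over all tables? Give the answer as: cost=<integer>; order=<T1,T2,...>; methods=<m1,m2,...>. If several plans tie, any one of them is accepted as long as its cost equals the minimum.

cost=634280; order=E,D,A,B,C; methods=hash,hash,hash,hash

Selinger DP (subsets sized 1..n):
  {E}: scan cost=500, card=500
  {C}: scan cost=250, card=250
  {D}: scan cost=120, card=120
  {A}: scan cost=50, card=50
  {B}: scan cost=50, card=50
  {CE}: card=31250; try (C,hash)→5000, (E,merge)→7500, (C,merge)→7750, (E,hash)→9500, (E,nl_idx)→33750, (E,nl)→125250 …(+1); best=5000 via (C,hash)
  {DE}: card=2400; try (D,hash)→2680, (E,nl_idx)→3600, (E,merge)→6080, (D,merge)→6460, (E,hash)→9240, (E,nl)→60120 …(+1); best=2680 via (D,hash)
  {AE}: card=5000; try (A,hash)→1600, (E,merge)→5400, (E,nl_idx)→5500, (A,merge)→5850, (E,hash)→9100, (E,nl)→25050 …(+1); best=1600 via (A,hash)
  {BE}: card=12500; try (B,hash)→1600, (E,merge)→5400, (B,merge)→5850, (E,hash)→9100, (E,nl_idx)→13000, (B,nl_idx)→16000 …(+2); best=1600 via (B,hash)
  {CDE}: card=150000; try (C,hash)→9080, (C,merge)→36130, (D,hash)→37930, (D,merge)→505960, (C,nl)→602680, (D,nl)→3755000; best=9080 via (C,hash)
  {ACE}: card=312500; try (C,hash)→10600, (A,hash)→36850, (C,merge)→73850, (A,merge)→505350, (C,nl)→1251600, (A,nl)→1567500; best=10600 via (C,hash)
  {BCE}: card=781250; try (C,hash)→18100, (B,hash)→36850, (C,merge)→191350, (B,merge)→505350, (B,nl_idx)→973750, (B,nl)→1567500 …(+1); best=18100 via (C,hash)
  {ADE}: card=24000; try (A,hash)→5680, (D,hash)→8280, (A,merge)→34230, (D,merge)→72560, (A,nl)→122680, (D,nl)→601600; best=5680 via (A,hash)
  {BDE}: card=60000; try (B,hash)→5680, (D,hash)→15780, (B,merge)→34230, (B,nl_idx)→77080, (B,nl)→122680, (D,merge)→190060 …(+1); best=5680 via (B,hash)
  {ABE}: card=125000; try (B,hash)→7200, (A,hash)→14700, (B,merge)→71950, (B,nl_idx)→156600, (A,merge)→189450, (B,nl)→251600 …(+1); best=7200 via (B,hash)
  {ACDE}: card=1500000; try (C,hash)→33680, (A,hash)→159680, (D,hash)→324780, (C,merge)→391930, (A,merge)→2859430, (C,nl)→6005680 …(+3); best=33680 via (C,hash)
  {BCDE}: card=3750000; try (C,hash)→69680, (B,hash)→159680, (D,hash)→801030, (C,merge)→1027930, (B,merge)→2859430, (B,nl_idx)→4659080 …(+4); best=69680 via (C,hash)
  {ABCE}: card=7812500; try (C,hash)→136200, (B,hash)→323700, (A,hash)→799950, (C,merge)→2259450, (B,merge)→6260950, (B,nl_idx)→9698100 …(+4); best=136200 via (C,hash)
  {ABDE}: card=600000; try (B,hash)→30280, (A,hash)→66280, (D,hash)→133880, (B,merge)→390030, (B,nl_idx)→749680, (A,merge)→1026030 …(+4); best=30280 via (B,hash)
  {ABCDE}: card=37500000; try (C,hash)→634280, (B,hash)→1534280, (A,hash)→3820280, (D,hash)→7950380, (C,merge)→12632530, (B,merge)→33034030 …(+7); best=634280 via (C,hash)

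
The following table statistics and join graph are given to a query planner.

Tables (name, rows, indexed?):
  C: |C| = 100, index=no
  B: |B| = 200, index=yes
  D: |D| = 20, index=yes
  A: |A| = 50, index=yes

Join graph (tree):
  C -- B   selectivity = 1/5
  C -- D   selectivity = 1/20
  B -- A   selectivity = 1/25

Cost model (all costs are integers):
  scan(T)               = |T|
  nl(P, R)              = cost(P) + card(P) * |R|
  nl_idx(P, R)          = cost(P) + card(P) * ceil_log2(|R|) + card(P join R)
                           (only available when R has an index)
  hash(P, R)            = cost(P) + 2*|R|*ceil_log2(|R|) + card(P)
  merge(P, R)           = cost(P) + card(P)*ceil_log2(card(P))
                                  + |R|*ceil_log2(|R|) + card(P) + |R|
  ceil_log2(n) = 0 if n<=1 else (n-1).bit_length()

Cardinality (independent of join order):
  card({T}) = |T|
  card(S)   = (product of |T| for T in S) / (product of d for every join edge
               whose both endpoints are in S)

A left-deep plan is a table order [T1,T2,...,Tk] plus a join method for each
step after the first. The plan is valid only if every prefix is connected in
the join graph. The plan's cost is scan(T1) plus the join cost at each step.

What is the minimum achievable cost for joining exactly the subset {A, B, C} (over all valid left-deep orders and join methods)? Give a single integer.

Selinger DP over subsets of {A,B,C}:
  {C}: scan cost=100, card=100
  {B}: scan cost=200, card=200
  {A}: scan cost=50, card=50
  {BC}: card=4000; try (C,hash)→1800, (B,merge)→2700, (C,merge)→2800, (B,hash)→3400, (B,nl_idx)→4900, (B,nl)→20100 …(+1); best=1800 via (C,hash)
  {AB}: card=400; try (B,nl_idx)→850, (A,hash)→1000, (A,nl_idx)→1800, (B,merge)→2200, (A,merge)→2350, (B,hash)→3300 …(+2); best=850 via (B,nl_idx)
  {ABC}: card=8000; try (C,hash)→2650, (C,merge)→5650, (A,hash)→6400, (A,nl_idx)→33800, (C,nl)→40850, (A,merge)→54150 …(+1); best=2650 via (C,hash)

2650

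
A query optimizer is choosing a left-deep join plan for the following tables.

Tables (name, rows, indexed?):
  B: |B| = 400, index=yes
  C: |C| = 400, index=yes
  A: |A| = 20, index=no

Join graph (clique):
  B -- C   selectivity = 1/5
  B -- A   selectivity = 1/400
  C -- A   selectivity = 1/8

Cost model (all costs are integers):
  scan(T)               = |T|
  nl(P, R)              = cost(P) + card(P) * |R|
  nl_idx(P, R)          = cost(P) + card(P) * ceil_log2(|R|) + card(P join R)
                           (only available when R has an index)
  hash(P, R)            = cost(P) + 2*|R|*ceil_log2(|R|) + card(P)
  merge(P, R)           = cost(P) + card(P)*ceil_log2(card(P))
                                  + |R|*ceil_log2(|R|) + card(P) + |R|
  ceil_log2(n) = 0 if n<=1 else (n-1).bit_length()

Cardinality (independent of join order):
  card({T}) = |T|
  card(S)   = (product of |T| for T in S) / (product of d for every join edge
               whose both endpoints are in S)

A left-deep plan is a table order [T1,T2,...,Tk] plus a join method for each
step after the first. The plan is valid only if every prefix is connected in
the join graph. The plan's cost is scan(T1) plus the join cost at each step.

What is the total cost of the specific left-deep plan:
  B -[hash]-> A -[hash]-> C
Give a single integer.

8220

step 1: scan B: cost=400, card=400
step 2: join A via hash
    card(P join A) = 400*20/(400) = 20
    cost = 400 + 2*20*5 + 400 = 1000
step 3: join C via hash
    card(P join C) = 20*400/(5*8) = 200
    cost = 1000 + 2*400*9 + 20 = 8220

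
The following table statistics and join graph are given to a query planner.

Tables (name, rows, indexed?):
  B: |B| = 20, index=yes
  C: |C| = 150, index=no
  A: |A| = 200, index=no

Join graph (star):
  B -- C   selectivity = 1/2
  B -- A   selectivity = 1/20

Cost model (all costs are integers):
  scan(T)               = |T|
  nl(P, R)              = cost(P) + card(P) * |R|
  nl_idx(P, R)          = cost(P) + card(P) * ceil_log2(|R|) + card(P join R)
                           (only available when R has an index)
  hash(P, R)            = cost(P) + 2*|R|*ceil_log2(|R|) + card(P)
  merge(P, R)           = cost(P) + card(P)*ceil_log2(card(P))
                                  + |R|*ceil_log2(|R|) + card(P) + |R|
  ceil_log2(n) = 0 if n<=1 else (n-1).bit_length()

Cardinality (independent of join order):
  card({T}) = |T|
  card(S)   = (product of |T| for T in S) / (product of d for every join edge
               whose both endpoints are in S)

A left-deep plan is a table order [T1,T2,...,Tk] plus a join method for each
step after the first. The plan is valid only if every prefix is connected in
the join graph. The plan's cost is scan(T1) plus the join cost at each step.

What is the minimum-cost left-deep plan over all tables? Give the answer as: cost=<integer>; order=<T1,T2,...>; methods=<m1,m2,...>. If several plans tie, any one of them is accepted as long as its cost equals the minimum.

cost=3200; order=A,B,C; methods=hash,hash

Selinger DP (subsets sized 1..n):
  {B}: scan cost=20, card=20
  {C}: scan cost=150, card=150
  {A}: scan cost=200, card=200
  {BC}: card=1500; try (B,hash)→500, (C,merge)→1490, (B,merge)→1620, (B,nl_idx)→2400, (C,hash)→2440, (C,nl)→3020 …(+1); best=500 via (B,hash)
  {AB}: card=200; try (B,hash)→600, (B,nl_idx)→1400, (A,merge)→1940, (B,merge)→2120, (A,hash)→3240, (A,nl)→4020 …(+1); best=600 via (B,hash)
  {ABC}: card=15000; try (C,hash)→3200, (C,merge)→3750, (A,hash)→5200, (A,merge)→20300, (C,nl)→30600, (A,nl)→300500; best=3200 via (C,hash)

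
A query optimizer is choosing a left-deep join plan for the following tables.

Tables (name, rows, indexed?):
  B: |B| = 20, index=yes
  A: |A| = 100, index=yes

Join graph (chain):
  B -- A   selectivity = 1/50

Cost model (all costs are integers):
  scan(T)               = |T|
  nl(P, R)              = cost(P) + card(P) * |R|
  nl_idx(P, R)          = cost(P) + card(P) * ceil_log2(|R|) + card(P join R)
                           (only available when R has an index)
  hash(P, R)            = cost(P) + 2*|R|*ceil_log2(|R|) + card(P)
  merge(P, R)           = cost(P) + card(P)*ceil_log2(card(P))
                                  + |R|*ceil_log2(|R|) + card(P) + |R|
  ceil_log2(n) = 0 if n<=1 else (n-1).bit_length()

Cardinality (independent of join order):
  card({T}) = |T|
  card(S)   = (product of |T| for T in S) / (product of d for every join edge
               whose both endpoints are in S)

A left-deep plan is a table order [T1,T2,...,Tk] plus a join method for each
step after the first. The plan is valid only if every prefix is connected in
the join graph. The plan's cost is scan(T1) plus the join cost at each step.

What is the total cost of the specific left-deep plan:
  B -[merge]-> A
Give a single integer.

940

step 1: scan B: cost=20, card=20
step 2: join A via merge
    card(P join A) = 20*100/(50) = 40
    cost = 20 + 20*5 + 100*7 + 20 + 100 = 940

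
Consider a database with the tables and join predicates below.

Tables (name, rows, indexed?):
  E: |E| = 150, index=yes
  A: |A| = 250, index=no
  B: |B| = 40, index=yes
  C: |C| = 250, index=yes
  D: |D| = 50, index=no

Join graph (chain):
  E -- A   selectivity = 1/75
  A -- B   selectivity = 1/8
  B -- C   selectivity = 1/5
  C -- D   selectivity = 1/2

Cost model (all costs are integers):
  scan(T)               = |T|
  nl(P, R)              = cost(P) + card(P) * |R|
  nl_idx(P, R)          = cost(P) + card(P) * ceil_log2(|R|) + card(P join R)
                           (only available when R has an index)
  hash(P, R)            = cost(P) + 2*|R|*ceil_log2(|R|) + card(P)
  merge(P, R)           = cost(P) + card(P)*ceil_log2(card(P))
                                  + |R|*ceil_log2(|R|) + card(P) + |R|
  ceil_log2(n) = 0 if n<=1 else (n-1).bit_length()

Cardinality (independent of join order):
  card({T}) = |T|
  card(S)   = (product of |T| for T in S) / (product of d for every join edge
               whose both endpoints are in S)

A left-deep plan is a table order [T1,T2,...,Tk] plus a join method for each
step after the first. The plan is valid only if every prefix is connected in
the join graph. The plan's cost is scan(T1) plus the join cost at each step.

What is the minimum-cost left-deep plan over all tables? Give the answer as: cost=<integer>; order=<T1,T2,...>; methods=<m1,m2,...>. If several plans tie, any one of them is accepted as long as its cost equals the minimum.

Selinger DP (subsets sized 1..n):
  {E}: scan cost=150, card=150
  {A}: scan cost=250, card=250
  {B}: scan cost=40, card=40
  {C}: scan cost=250, card=250
  {D}: scan cost=50, card=50
  {AE}: card=500; try (E,nl_idx)→2750, (E,hash)→2900, (A,merge)→3750, (E,merge)→3850, (A,hash)→4300, (A,nl)→37650 …(+1); best=2750 via (E,nl_idx)
  {AB}: card=1250; try (B,hash)→980, (A,merge)→2570, (B,merge)→2780, (B,nl_idx)→3000, (A,hash)→4080, (A,nl)→10040 …(+1); best=980 via (B,hash)
  {BC}: card=2000; try (B,hash)→980, (C,nl_idx)→2360, (C,merge)→2570, (B,merge)→2780, (B,nl_idx)→3750, (C,hash)→4080 …(+2); best=980 via (B,hash)
  {CD}: card=6250; try (D,hash)→1100, (C,merge)→2650, (D,merge)→2850, (C,hash)→4100, (C,nl_idx)→6700, (C,nl)→12550 …(+1); best=1100 via (D,hash)
  {ABE}: card=2500; try (B,hash)→3730, (E,hash)→4630, (B,merge)→8030, (B,nl_idx)→8250, (E,nl_idx)→13480, (E,merge)→17330 …(+2); best=3730 via (B,hash)
  {ABC}: card=62500; try (C,hash)→6230, (A,hash)→6980, (C,merge)→18230, (A,merge)→27230, (C,nl_idx)→73480, (C,nl)→313480 …(+1); best=6230 via (C,hash)
  {BCD}: card=50000; try (D,hash)→3580, (B,hash)→7830, (D,merge)→25330, (B,nl_idx)→88600, (B,merge)→88880, (D,nl)→100980 …(+1); best=3580 via (D,hash)
  {ABCE}: card=125000; try (C,hash)→10230, (C,merge)→38480, (E,hash)→71130, (C,nl_idx)→148730, (C,nl)→628730, (E,nl_idx)→631230 …(+2); best=10230 via (C,hash)
  {ABCD}: card=1562500; try (A,hash)→57580, (D,hash)→69330, (A,merge)→855830, (D,merge)→1069080, (D,nl)→3131230, (A,nl)→12503580; best=57580 via (A,hash)
  {ABCDE}: card=3125000; try (D,hash)→135830, (E,hash)→1622480, (D,merge)→2260580, (D,nl)→6260230, (E,nl_idx)→15682580, (E,merge)→34433930 …(+1); best=135830 via (D,hash)

cost=135830; order=A,E,B,C,D; methods=nl_idx,hash,hash,hash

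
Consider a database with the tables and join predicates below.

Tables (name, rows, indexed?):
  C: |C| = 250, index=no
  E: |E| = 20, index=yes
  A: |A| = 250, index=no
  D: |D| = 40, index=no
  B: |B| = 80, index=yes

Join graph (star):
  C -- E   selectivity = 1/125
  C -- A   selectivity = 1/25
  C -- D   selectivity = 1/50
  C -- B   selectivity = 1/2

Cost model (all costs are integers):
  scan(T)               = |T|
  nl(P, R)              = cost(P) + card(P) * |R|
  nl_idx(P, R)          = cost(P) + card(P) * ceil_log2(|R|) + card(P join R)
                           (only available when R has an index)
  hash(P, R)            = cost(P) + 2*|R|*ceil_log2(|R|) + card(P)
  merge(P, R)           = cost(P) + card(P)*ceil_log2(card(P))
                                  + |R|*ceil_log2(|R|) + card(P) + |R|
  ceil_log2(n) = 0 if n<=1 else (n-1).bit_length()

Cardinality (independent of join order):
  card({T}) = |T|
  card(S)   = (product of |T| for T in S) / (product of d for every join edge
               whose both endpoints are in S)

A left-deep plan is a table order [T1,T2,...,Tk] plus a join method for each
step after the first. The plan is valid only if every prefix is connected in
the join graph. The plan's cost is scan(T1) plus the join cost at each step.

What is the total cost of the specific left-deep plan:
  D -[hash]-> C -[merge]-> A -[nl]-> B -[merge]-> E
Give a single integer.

step 1: scan D: cost=40, card=40
step 2: join C via hash
    card(P join C) = 40*250/(50) = 200
    cost = 40 + 2*250*8 + 40 = 4080
step 3: join A via merge
    card(P join A) = 200*250/(25) = 2000
    cost = 4080 + 200*8 + 250*8 + 200 + 250 = 8130
step 4: join B via nl
    card(P join B) = 2000*80/(2) = 80000
    cost = 8130 + 2000*80 = 168130
step 5: join E via merge
    card(P join E) = 80000*20/(125) = 12800
    cost = 168130 + 80000*17 + 20*5 + 80000 + 20 = 1608250

1608250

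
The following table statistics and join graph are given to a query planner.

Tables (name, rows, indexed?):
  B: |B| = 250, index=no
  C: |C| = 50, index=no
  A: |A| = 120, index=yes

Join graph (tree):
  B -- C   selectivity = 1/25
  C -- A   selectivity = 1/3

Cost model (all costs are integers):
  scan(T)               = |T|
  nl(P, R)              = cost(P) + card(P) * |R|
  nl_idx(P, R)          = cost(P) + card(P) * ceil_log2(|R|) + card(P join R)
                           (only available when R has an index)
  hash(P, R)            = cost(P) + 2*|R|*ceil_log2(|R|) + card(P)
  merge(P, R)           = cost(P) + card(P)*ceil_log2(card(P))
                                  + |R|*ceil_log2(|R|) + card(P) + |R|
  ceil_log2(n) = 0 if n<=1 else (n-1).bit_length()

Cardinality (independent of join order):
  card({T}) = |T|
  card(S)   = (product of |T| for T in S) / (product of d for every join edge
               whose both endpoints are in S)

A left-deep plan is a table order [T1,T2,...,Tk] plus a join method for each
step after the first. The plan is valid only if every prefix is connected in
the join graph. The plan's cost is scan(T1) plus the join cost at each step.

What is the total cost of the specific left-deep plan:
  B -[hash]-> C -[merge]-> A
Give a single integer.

step 1: scan B: cost=250, card=250
step 2: join C via hash
    card(P join C) = 250*50/(25) = 500
    cost = 250 + 2*50*6 + 250 = 1100
step 3: join A via merge
    card(P join A) = 500*120/(3) = 20000
    cost = 1100 + 500*9 + 120*7 + 500 + 120 = 7060

7060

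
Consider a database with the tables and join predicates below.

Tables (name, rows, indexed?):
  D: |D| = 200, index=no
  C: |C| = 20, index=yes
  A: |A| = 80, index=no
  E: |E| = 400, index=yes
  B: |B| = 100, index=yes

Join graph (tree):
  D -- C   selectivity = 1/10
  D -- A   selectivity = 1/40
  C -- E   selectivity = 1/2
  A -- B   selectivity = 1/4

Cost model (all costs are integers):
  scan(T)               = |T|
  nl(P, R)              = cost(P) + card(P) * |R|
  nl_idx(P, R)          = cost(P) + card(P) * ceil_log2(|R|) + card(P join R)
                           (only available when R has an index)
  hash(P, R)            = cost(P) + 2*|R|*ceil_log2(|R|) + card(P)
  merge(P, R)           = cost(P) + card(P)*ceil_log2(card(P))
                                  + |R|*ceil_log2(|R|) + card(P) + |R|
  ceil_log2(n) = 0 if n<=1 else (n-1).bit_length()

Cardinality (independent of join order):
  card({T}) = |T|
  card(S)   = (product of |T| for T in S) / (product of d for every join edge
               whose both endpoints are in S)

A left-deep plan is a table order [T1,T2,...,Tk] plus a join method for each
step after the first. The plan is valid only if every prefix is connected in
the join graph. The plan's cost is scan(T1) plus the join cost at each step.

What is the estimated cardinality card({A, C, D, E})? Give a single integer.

160000

Tables in S: A(80), C(20), D(200), E(400)
Edges inside S: D-C(d=10), D-A(d=40), C-E(d=2)
numerator = 80 * 20 * 200 * 400 = 128000000
denominator = 10 * 40 * 2 = 800
card(S) = 128000000 / 800 = 160000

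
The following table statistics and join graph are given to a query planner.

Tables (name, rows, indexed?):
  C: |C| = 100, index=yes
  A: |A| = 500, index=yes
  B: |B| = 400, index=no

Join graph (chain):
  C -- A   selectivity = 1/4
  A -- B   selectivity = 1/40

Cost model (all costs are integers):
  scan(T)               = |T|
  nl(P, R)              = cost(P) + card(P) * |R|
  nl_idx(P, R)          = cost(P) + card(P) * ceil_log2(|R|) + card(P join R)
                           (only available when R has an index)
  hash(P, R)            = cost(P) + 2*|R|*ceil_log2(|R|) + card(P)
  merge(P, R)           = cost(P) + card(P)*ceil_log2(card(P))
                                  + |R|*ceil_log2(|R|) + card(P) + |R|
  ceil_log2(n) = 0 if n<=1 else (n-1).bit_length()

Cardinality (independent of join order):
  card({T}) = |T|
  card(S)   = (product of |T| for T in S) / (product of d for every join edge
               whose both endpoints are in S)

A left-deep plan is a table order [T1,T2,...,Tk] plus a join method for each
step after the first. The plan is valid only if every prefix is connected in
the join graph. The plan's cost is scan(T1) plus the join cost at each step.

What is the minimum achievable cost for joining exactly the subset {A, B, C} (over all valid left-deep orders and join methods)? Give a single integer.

14600

Selinger DP over subsets of {A,B,C}:
  {C}: scan cost=100, card=100
  {A}: scan cost=500, card=500
  {B}: scan cost=400, card=400
  {AC}: card=12500; try (C,hash)→2400, (A,merge)→5900, (C,merge)→6300, (A,hash)→9200, (A,nl_idx)→13500, (C,nl_idx)→16500 …(+2); best=2400 via (C,hash)
  {AB}: card=5000; try (B,hash)→8200, (A,nl_idx)→9000, (A,merge)→9400, (B,merge)→9500, (A,hash)→9800, (A,nl)→200400 …(+1); best=8200 via (B,hash)
  {ABC}: card=125000; try (C,hash)→14600, (B,hash)→22100, (C,merge)→79000, (C,nl_idx)→168200, (B,merge)→193900, (C,nl)→508200 …(+1); best=14600 via (C,hash)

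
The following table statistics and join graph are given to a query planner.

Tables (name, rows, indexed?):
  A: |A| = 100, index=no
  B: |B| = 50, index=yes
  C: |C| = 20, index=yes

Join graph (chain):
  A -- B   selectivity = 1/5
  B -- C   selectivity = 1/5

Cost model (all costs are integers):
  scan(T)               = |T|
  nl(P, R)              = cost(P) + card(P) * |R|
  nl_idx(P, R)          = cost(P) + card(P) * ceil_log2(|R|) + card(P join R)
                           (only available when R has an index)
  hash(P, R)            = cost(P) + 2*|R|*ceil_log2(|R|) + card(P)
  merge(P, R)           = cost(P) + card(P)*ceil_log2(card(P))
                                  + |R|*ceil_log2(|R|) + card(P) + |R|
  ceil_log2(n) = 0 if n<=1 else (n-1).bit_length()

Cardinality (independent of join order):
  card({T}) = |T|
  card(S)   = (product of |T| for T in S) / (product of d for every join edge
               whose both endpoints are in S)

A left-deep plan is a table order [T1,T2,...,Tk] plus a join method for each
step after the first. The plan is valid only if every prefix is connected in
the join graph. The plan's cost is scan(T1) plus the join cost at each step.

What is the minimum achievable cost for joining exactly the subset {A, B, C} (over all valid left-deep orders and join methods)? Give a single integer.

Selinger DP over subsets of {A,B,C}:
  {A}: scan cost=100, card=100
  {B}: scan cost=50, card=50
  {C}: scan cost=20, card=20
  {AB}: card=1000; try (B,hash)→800, (A,merge)→1200, (B,merge)→1250, (A,hash)→1500, (B,nl_idx)→1700, (A,nl)→5050 …(+1); best=800 via (B,hash)
  {BC}: card=200; try (C,hash)→300, (B,nl_idx)→340, (B,merge)→490, (C,nl_idx)→500, (C,merge)→520, (B,hash)→640 …(+2); best=300 via (C,hash)
  {ABC}: card=4000; try (A,hash)→1900, (C,hash)→2000, (A,merge)→2900, (C,nl_idx)→9800, (C,merge)→11920, (A,nl)→20300 …(+1); best=1900 via (A,hash)

1900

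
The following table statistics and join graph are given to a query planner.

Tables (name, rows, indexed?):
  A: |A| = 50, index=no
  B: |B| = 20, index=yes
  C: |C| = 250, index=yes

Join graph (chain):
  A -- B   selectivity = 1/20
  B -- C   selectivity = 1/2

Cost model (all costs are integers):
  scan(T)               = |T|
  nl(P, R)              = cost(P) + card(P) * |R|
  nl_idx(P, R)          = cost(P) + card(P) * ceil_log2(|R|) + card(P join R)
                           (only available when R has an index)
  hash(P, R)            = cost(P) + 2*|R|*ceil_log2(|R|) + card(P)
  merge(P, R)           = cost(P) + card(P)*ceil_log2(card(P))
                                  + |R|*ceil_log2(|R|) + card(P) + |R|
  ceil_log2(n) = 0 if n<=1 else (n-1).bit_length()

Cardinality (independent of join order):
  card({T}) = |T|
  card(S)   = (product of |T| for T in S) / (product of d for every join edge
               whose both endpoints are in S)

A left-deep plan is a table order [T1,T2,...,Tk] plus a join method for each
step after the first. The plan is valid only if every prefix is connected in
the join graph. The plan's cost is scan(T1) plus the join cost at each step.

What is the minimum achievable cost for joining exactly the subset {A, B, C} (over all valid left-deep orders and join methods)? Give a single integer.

2900

Selinger DP over subsets of {A,B,C}:
  {A}: scan cost=50, card=50
  {B}: scan cost=20, card=20
  {C}: scan cost=250, card=250
  {AB}: card=50; try (B,hash)→300, (B,nl_idx)→350, (A,merge)→490, (B,merge)→520, (A,hash)→640, (A,nl)→1020 …(+1); best=300 via (B,hash)
  {BC}: card=2500; try (B,hash)→700, (C,merge)→2390, (B,merge)→2620, (C,nl_idx)→2680, (B,nl_idx)→4000, (C,hash)→4040 …(+2); best=700 via (B,hash)
  {ABC}: card=6250; try (C,merge)→2900, (A,hash)→3800, (C,hash)→4350, (C,nl_idx)→6950, (C,nl)→12800, (A,merge)→33550 …(+1); best=2900 via (C,merge)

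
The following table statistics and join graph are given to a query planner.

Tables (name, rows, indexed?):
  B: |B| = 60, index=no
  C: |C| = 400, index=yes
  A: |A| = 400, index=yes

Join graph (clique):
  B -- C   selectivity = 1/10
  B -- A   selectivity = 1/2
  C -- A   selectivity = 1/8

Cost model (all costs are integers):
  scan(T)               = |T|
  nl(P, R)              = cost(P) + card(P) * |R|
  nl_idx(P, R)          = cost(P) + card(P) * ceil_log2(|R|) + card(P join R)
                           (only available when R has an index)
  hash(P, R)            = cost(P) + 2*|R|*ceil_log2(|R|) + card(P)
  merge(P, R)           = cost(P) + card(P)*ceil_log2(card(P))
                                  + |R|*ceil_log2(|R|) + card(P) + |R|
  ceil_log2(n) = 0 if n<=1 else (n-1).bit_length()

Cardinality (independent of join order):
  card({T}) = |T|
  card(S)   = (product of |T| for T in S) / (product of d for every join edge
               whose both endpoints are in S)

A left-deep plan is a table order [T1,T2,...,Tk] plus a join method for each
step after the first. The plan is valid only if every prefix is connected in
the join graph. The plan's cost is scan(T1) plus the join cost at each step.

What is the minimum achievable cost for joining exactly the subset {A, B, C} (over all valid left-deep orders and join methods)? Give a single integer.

11120

Selinger DP over subsets of {A,B,C}:
  {B}: scan cost=60, card=60
  {C}: scan cost=400, card=400
  {A}: scan cost=400, card=400
  {BC}: card=2400; try (B,hash)→1520, (C,nl_idx)→3000, (C,merge)→4480, (B,merge)→4820, (C,hash)→7320, (C,nl)→24060 …(+1); best=1520 via (B,hash)
  {AB}: card=12000; try (B,hash)→1520, (A,merge)→4480, (B,merge)→4820, (A,hash)→7320, (A,nl_idx)→12600, (A,nl)→24060 …(+1); best=1520 via (B,hash)
  {AC}: card=20000; try (C,hash)→8000, (A,hash)→8000, (C,merge)→8400, (A,merge)→8400, (C,nl_idx)→24000, (A,nl_idx)→24000 …(+2); best=8000 via (C,hash)
  {ABC}: card=60000; try (A,hash)→11120, (C,hash)→20720, (B,hash)→28720, (A,merge)→36720, (A,nl_idx)→83120, (C,nl_idx)→169520 …(+5); best=11120 via (A,hash)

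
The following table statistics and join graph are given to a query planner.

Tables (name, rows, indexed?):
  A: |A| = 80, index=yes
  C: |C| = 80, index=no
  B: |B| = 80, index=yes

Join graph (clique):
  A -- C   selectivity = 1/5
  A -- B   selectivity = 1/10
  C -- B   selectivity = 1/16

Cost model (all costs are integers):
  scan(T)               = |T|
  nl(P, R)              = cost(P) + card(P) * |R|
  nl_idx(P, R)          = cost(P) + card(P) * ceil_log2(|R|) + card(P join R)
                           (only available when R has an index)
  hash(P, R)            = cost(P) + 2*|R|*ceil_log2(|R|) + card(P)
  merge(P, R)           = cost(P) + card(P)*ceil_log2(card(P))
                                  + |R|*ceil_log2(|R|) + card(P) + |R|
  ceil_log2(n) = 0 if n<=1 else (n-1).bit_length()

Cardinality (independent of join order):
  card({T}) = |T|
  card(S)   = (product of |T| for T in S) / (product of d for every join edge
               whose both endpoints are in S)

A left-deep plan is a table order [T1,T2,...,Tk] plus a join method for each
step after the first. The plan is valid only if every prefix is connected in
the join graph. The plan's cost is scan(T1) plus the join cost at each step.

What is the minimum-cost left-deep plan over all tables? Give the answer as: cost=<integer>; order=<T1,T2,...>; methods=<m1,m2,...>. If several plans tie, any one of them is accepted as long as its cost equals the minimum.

cost=2560; order=C,B,A; methods=nl_idx,hash

Selinger DP (subsets sized 1..n):
  {A}: scan cost=80, card=80
  {C}: scan cost=80, card=80
  {B}: scan cost=80, card=80
  {AC}: card=1280; try (C,hash)→1280, (A,hash)→1280, (C,merge)→1360, (A,merge)→1360, (A,nl_idx)→1920, (C,nl)→6480 …(+1); best=1280 via (C,hash)
  {AB}: card=640; try (B,hash)→1280, (B,nl_idx)→1280, (A,hash)→1280, (A,nl_idx)→1280, (B,merge)→1360, (A,merge)→1360 …(+2); best=1280 via (B,hash)
  {BC}: card=400; try (B,nl_idx)→1040, (C,hash)→1280, (B,hash)→1280, (C,merge)→1360, (B,merge)→1360, (C,nl)→6480 …(+1); best=1040 via (B,nl_idx)
  {ABC}: card=640; try (A,hash)→2560, (C,hash)→3040, (B,hash)→3680, (A,nl_idx)→4480, (A,merge)→5680, (C,merge)→8960 …(+5); best=2560 via (A,hash)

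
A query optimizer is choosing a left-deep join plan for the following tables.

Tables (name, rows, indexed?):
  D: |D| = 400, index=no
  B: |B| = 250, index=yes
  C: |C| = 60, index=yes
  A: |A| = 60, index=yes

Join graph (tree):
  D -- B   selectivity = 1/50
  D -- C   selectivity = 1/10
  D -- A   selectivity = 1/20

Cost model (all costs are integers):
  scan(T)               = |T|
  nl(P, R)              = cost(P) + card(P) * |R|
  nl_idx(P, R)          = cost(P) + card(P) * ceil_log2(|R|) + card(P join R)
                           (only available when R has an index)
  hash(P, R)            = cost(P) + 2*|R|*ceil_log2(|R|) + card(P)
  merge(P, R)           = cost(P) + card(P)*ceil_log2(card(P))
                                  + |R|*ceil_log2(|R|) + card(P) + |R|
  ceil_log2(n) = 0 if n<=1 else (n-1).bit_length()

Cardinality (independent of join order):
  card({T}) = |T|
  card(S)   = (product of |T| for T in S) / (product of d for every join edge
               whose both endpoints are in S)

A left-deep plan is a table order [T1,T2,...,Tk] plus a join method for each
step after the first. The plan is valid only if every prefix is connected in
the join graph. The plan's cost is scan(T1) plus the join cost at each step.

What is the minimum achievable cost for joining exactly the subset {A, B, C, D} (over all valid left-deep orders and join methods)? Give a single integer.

13440

Selinger DP over subsets of {A,B,C,D}:
  {D}: scan cost=400, card=400
  {B}: scan cost=250, card=250
  {C}: scan cost=60, card=60
  {A}: scan cost=60, card=60
  {BD}: card=2000; try (B,hash)→4800, (B,nl_idx)→5600, (D,merge)→6500, (B,merge)→6650, (D,hash)→7700, (D,nl)→100250 …(+1); best=4800 via (B,hash)
  {CD}: card=2400; try (C,hash)→1520, (D,merge)→4480, (C,merge)→4820, (C,nl_idx)→5200, (D,hash)→7320, (D,nl)→24060 …(+1); best=1520 via (C,hash)
  {AD}: card=1200; try (A,hash)→1520, (A,nl_idx)→4000, (D,merge)→4480, (A,merge)→4820, (D,hash)→7320, (D,nl)→24060 …(+1); best=1520 via (A,hash)
  {BCD}: card=12000; try (C,hash)→7520, (B,hash)→7920, (C,nl_idx)→28800, (C,merge)→29220, (B,nl_idx)→32720, (B,merge)→34970 …(+2); best=7520 via (C,hash)
  {ABD}: card=6000; try (B,hash)→6720, (A,hash)→7520, (B,nl_idx)→17120, (B,merge)→18170, (A,nl_idx)→22800, (A,merge)→29220 …(+2); best=6720 via (B,hash)
  {ACD}: card=7200; try (C,hash)→3440, (A,hash)→4640, (C,nl_idx)→15920, (C,merge)→16340, (A,nl_idx)→23120, (A,merge)→33140 …(+2); best=3440 via (C,hash)
  {ABCD}: card=36000; try (C,hash)→13440, (B,hash)→14640, (A,hash)→20240, (C,nl_idx)→78720, (C,merge)→91140, (B,nl_idx)→97040 …(+6); best=13440 via (C,hash)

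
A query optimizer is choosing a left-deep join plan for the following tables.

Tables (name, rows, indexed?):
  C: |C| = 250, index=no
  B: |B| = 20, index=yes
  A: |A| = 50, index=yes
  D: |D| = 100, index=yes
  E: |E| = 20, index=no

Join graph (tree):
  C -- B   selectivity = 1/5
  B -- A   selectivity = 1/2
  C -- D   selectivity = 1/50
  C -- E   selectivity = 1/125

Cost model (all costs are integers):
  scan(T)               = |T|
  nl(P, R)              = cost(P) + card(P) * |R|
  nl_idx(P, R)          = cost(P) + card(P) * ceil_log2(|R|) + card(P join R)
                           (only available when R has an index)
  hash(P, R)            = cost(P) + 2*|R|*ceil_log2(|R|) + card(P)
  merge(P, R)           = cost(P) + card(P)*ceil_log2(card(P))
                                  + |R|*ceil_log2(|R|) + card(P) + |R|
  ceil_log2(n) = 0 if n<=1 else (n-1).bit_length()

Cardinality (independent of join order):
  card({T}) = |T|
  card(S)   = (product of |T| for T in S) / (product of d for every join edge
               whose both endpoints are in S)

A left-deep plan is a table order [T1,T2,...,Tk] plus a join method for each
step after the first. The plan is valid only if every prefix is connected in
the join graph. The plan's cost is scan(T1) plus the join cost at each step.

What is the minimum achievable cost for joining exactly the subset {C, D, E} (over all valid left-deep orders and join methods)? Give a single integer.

1060

Selinger DP over subsets of {C,D,E}:
  {C}: scan cost=250, card=250
  {D}: scan cost=100, card=100
  {E}: scan cost=20, card=20
  {CD}: card=500; try (D,hash)→1900, (D,nl_idx)→2500, (C,merge)→3150, (D,merge)→3300, (C,hash)→4200, (C,nl)→25100 …(+1); best=1900 via (D,hash)
  {CE}: card=40; try (E,hash)→700, (C,merge)→2390, (E,merge)→2620, (C,hash)→4040, (C,nl)→5020, (E,nl)→5250; best=700 via (E,hash)
  {CDE}: card=80; try (D,nl_idx)→1060, (D,merge)→1780, (D,hash)→2140, (E,hash)→2600, (D,nl)→4700, (E,merge)→7020 …(+1); best=1060 via (D,nl_idx)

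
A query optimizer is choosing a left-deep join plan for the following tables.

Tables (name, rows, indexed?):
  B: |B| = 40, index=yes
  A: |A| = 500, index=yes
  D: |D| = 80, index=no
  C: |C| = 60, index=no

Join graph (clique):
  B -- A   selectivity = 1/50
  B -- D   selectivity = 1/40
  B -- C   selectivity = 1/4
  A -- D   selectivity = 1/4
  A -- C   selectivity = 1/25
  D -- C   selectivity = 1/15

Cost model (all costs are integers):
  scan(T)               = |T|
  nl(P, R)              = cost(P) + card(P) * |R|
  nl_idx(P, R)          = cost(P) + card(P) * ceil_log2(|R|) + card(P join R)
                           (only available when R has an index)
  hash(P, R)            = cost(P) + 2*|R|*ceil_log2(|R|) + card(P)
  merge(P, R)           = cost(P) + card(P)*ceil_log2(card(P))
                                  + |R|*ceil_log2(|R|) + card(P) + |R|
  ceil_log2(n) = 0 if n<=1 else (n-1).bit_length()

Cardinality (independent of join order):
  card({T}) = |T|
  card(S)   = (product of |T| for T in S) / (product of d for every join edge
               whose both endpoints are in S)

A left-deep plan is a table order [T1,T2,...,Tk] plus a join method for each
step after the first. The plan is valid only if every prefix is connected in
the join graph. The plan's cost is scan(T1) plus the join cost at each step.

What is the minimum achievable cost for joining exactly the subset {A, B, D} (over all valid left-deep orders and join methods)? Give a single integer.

1560

Selinger DP over subsets of {A,B,D}:
  {B}: scan cost=40, card=40
  {A}: scan cost=500, card=500
  {D}: scan cost=80, card=80
  {AB}: card=400; try (A,nl_idx)→800, (B,hash)→1480, (B,nl_idx)→3900, (A,merge)→5320, (B,merge)→5780, (A,hash)→9080 …(+2); best=800 via (A,nl_idx)
  {BD}: card=80; try (B,hash)→640, (B,nl_idx)→640, (D,merge)→960, (B,merge)→1000, (D,hash)→1200, (D,nl)→3240 …(+1); best=640 via (B,hash)
  {AD}: card=10000; try (D,hash)→2120, (A,merge)→5720, (D,merge)→6140, (A,hash)→9160, (A,nl_idx)→10800, (A,nl)→40080 …(+1); best=2120 via (D,hash)
  {ABD}: card=200; try (A,nl_idx)→1560, (D,hash)→2320, (D,merge)→5440, (A,merge)→6280, (A,hash)→9720, (B,hash)→12600 …(+5); best=1560 via (A,nl_idx)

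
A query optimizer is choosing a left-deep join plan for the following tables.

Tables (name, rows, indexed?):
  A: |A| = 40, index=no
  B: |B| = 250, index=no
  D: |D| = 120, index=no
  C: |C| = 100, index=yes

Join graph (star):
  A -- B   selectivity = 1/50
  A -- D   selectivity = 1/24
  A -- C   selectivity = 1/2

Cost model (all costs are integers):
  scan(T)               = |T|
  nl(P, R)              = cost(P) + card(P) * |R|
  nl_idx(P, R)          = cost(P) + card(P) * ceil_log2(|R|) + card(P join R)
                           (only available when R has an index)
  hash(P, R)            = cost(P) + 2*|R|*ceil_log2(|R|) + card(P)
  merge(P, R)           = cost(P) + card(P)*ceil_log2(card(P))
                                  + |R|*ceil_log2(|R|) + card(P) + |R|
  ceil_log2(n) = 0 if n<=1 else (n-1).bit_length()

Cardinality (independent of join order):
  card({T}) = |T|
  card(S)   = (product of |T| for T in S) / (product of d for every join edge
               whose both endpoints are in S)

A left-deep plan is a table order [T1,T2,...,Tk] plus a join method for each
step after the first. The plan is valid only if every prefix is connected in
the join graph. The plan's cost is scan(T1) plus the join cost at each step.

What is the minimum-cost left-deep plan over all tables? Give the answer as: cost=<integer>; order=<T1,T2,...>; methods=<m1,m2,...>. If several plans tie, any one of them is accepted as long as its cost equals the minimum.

cost=5260; order=B,A,D,C; methods=hash,hash,hash

Selinger DP (subsets sized 1..n):
  {A}: scan cost=40, card=40
  {B}: scan cost=250, card=250
  {D}: scan cost=120, card=120
  {C}: scan cost=100, card=100
  {AB}: card=200; try (A,hash)→980, (B,merge)→2570, (A,merge)→2780, (B,hash)→4080, (B,nl)→10040, (A,nl)→10250; best=980 via (A,hash)
  {AD}: card=200; try (A,hash)→720, (D,merge)→1280, (A,merge)→1360, (D,hash)→1760, (D,nl)→4840, (A,nl)→4920; best=720 via (A,hash)
  {AC}: card=2000; try (A,hash)→680, (C,merge)→1120, (A,merge)→1180, (C,hash)→1480, (C,nl_idx)→2320, (C,nl)→4040 …(+1); best=680 via (A,hash)
  {ABD}: card=1000; try (D,hash)→2860, (D,merge)→3740, (B,merge)→4770, (B,hash)→4920, (D,nl)→24980, (B,nl)→50720; best=2860 via (D,hash)
  {ABC}: card=10000; try (C,hash)→2580, (C,merge)→3580, (B,hash)→6680, (C,nl_idx)→12380, (C,nl)→20980, (B,merge)→26930 …(+1); best=2580 via (C,hash)
  {ACD}: card=10000; try (C,hash)→2320, (C,merge)→3320, (D,hash)→4360, (C,nl_idx)→12120, (C,nl)→20720, (D,merge)→25640 …(+1); best=2320 via (C,hash)
  {ABCD}: card=50000; try (C,hash)→5260, (D,hash)→14260, (C,merge)→14660, (B,hash)→16320, (C,nl_idx)→59860, (C,nl)→102860 …(+4); best=5260 via (C,hash)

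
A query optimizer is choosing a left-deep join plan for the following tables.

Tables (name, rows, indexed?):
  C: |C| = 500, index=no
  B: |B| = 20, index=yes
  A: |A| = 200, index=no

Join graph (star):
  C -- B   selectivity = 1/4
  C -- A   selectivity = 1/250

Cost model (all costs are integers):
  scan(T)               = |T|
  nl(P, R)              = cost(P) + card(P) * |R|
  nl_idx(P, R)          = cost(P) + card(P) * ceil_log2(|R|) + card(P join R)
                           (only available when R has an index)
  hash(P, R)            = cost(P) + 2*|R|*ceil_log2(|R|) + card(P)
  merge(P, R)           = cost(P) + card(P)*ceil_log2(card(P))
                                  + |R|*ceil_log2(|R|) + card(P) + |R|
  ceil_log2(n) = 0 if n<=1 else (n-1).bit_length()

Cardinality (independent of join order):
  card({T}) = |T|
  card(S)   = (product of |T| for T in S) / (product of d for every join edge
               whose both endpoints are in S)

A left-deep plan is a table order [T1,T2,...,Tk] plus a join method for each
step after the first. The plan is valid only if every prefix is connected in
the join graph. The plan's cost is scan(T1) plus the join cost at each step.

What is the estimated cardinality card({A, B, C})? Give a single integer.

2000

Tables in S: A(200), B(20), C(500)
Edges inside S: C-B(d=4), C-A(d=250)
numerator = 200 * 20 * 500 = 2000000
denominator = 4 * 250 = 1000
card(S) = 2000000 / 1000 = 2000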